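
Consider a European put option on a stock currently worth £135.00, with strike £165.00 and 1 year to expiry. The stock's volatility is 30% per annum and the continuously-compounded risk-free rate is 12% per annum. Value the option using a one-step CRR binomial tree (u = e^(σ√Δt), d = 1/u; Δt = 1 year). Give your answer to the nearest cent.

CRR parameters: u = e^(σ√Δt) = e^(0.3·√1) = 1.3499, d = 1/u = 0.7408
Per-period rate: rΔt = 0.12·1 = 0.12, so R = e^0.12 = 1.1275
Risk-neutral probability p = (e^0.12 − 0.7408)/(1.3499 − 0.7408) = 0.3867/0.6090 = 0.6349
Terminal stock prices: S_u = 182.2, S_d = 100
Terminal payoffs (K − S): max(-17.23, 0) = 0, max(64.99, 0) = 64.99
Node 0 (S = 135): V_0 = e^(−0.12)·[0.6349·0.0000 + 0.3651·64.9895] = 21.0447

£21.04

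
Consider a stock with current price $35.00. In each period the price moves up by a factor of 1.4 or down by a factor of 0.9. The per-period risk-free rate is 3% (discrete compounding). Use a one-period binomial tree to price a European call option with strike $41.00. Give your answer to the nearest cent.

Risk-neutral probability p = (1 + 0.03 − 0.9)/(1.4 − 0.9) = 0.1300/0.5000 = 0.2600
Terminal stock prices: S_u = 49, S_d = 31.5
Terminal payoffs (S − K): max(8, 0) = 8, max(-9.5, 0) = 0
Node 0 (S = 35): V_0 = 1/1.03·[0.2600·8.0000 + 0.7400·0.0000] = 2.0194

$2.02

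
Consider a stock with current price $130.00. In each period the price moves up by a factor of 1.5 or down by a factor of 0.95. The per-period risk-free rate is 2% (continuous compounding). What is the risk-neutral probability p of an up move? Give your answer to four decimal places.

Risk-neutral probability p = (e^0.02 − 0.95)/(1.5 − 0.95) = 0.0702/0.5500 = 0.1276

p = 0.1276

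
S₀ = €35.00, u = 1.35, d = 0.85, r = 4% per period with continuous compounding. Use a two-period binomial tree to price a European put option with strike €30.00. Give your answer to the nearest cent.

Risk-neutral probability p = (e^0.04 − 0.85)/(1.35 − 0.85) = 0.1908/0.5000 = 0.3816
Terminal stock prices: S_uu = 63.79, S_ud = 40.16, S_dd = 25.29
Terminal payoffs (K − S): max(-33.79, 0) = 0, max(-10.16, 0) = 0, max(4.713, 0) = 4.713
Node u (S = 47.25): V_u = e^(−0.04)·[0.3816·0.0000 + 0.6184·0.0000] = 0.0000
Node d (S = 29.75): V_d = e^(−0.04)·[0.3816·0.0000 + 0.6184·4.7125] = 2.7998
Node 0 (S = 35): V_0 = e^(−0.04)·[0.3816·0.0000 + 0.6184·2.7998] = 1.6635

€1.66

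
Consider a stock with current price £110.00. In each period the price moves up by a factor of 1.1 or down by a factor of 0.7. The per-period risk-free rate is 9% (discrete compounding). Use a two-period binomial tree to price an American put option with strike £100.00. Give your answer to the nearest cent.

£0.84

Risk-neutral probability p = (1 + 0.09 − 0.7)/(1.1 − 0.7) = 0.3900/0.4000 = 0.9750
Terminal stock prices: S_uu = 133.1, S_ud = 84.7, S_dd = 53.9
Terminal payoffs (K − S): max(-33.1, 0) = 0, max(15.3, 0) = 15.3, max(46.1, 0) = 46.1
Node u (S = 121): continuation = 1/1.09·[0.9750·0.0000 + 0.0250·15.3000] = 0.3509; exercise value = 0.0000 ≤ continuation, so V_u = 0.3509
Node d (S = 77): continuation = 1/1.09·[0.9750·15.3000 + 0.0250·46.1000] = 14.7431; exercise value = 23.0000 > continuation, so V_d = 23.0000 (exercise)
Node 0 (S = 110): continuation = 1/1.09·[0.9750·0.3509 + 0.0250·23.0000] = 0.8414; exercise value = 0.0000 ≤ continuation, so V_0 = 0.8414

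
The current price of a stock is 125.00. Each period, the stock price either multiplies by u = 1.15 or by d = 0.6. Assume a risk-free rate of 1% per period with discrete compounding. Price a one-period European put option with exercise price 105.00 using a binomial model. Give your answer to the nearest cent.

7.56

Risk-neutral probability p = (1 + 0.01 − 0.6)/(1.15 − 0.6) = 0.4100/0.5500 = 0.7455
Terminal stock prices: S_u = 143.8, S_d = 75
Terminal payoffs (K − S): max(-38.75, 0) = 0, max(30, 0) = 30
Node 0 (S = 125): V_0 = 1/1.01·[0.7455·0.0000 + 0.2545·30.0000] = 7.5608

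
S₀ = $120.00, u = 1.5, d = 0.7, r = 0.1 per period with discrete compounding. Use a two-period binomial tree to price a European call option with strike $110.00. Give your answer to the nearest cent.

Risk-neutral probability p = (1 + 0.1 − 0.7)/(1.5 − 0.7) = 0.4000/0.8000 = 0.5000
Terminal stock prices: S_uu = 270, S_ud = 126, S_dd = 58.8
Terminal payoffs (S − K): max(160, 0) = 160, max(16, 0) = 16, max(-51.2, 0) = 0
Node u (S = 180): V_u = 1/1.1·[0.5000·160.0000 + 0.5000·16.0000] = 80.0000
Node d (S = 84): V_d = 1/1.1·[0.5000·16.0000 + 0.5000·0.0000] = 7.2727
Node 0 (S = 120): V_0 = 1/1.1·[0.5000·80.0000 + 0.5000·7.2727] = 39.6694

$39.67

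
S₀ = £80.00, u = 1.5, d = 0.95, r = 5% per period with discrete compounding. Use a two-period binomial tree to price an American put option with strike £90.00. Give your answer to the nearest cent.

Risk-neutral probability p = (1 + 0.05 − 0.95)/(1.5 − 0.95) = 0.1000/0.5500 = 0.1818
Terminal stock prices: S_uu = 180, S_ud = 114, S_dd = 72.2
Terminal payoffs (K − S): max(-90, 0) = 0, max(-24, 0) = 0, max(17.8, 0) = 17.8
Node u (S = 120): continuation = 1/1.05·[0.1818·0.0000 + 0.8182·0.0000] = 0.0000; exercise value = 0.0000 ≤ continuation, so V_u = 0.0000
Node d (S = 76): continuation = 1/1.05·[0.1818·0.0000 + 0.8182·17.8000] = 13.8701; exercise value = 14.0000 > continuation, so V_d = 14.0000 (exercise)
Node 0 (S = 80): continuation = 1/1.05·[0.1818·0.0000 + 0.8182·14.0000] = 10.9091; exercise value = 10.0000 ≤ continuation, so V_0 = 10.9091

£10.91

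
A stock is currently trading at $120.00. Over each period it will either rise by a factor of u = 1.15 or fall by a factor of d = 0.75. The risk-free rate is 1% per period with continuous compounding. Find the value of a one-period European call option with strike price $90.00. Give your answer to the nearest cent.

Risk-neutral probability p = (e^0.01 − 0.75)/(1.15 − 0.75) = 0.2601/0.4000 = 0.6501
Terminal stock prices: S_u = 138, S_d = 90
Terminal payoffs (S − K): max(48, 0) = 48, max(0, 0) = 0
Node 0 (S = 120): V_0 = e^(−0.01)·[0.6501·48.0000 + 0.3499·0.0000] = 30.8955

$30.90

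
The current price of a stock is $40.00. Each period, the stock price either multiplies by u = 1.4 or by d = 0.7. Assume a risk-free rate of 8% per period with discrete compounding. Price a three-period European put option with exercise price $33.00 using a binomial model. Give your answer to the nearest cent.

Risk-neutral probability p = (1 + 0.08 − 0.7)/(1.4 − 0.7) = 0.3800/0.7000 = 0.5429
Terminal stock prices: S_uuu = 109.8, S_uud = 54.88, S_udd = 27.44, S_ddd = 13.72
Terminal payoffs (K − S): max(-76.76, 0) = 0, max(-21.88, 0) = 0, max(5.56, 0) = 5.56, max(19.28, 0) = 19.28
Node uu (S = 78.4): V_uu = 1/1.08·[0.5429·0.0000 + 0.4571·0.0000] = 0.0000
Node ud (S = 39.2): V_ud = 1/1.08·[0.5429·0.0000 + 0.4571·5.5600] = 2.3534
Node dd (S = 19.6): V_dd = 1/1.08·[0.5429·5.5600 + 0.4571·19.2800] = 10.9556
Node u (S = 56): V_u = 1/1.08·[0.5429·0.0000 + 0.4571·2.3534] = 0.9962
Node d (S = 28): V_d = 1/1.08·[0.5429·2.3534 + 0.4571·10.9556] = 5.8202
Node 0 (S = 40): V_0 = 1/1.08·[0.5429·0.9962 + 0.4571·5.8202] = 2.9643

$2.96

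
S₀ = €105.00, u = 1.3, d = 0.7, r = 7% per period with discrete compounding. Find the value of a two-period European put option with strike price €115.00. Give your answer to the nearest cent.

€16.19

Risk-neutral probability p = (1 + 0.07 − 0.7)/(1.3 − 0.7) = 0.3700/0.6000 = 0.6167
Terminal stock prices: S_uu = 177.5, S_ud = 95.55, S_dd = 51.45
Terminal payoffs (K − S): max(-62.45, 0) = 0, max(19.45, 0) = 19.45, max(63.55, 0) = 63.55
Node u (S = 136.5): V_u = 1/1.07·[0.6167·0.0000 + 0.3833·19.4500] = 6.9681
Node d (S = 73.5): V_d = 1/1.07·[0.6167·19.4500 + 0.3833·63.5500] = 33.9766
Node 0 (S = 105): V_0 = 1/1.07·[0.6167·6.9681 + 0.3833·33.9766] = 16.1882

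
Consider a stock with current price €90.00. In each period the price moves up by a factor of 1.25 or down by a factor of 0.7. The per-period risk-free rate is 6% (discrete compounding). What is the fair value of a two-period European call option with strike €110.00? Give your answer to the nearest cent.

€11.68

Risk-neutral probability p = (1 + 0.06 − 0.7)/(1.25 − 0.7) = 0.3600/0.5500 = 0.6545
Terminal stock prices: S_uu = 140.6, S_ud = 78.75, S_dd = 44.1
Terminal payoffs (S − K): max(30.62, 0) = 30.62, max(-31.25, 0) = 0, max(-65.9, 0) = 0
Node u (S = 112.5): V_u = 1/1.06·[0.6545·30.6250 + 0.3455·0.0000] = 18.9108
Node d (S = 63): V_d = 1/1.06·[0.6545·0.0000 + 0.3455·0.0000] = 0.0000
Node 0 (S = 90): V_0 = 1/1.06·[0.6545·18.9108 + 0.3455·0.0000] = 11.6773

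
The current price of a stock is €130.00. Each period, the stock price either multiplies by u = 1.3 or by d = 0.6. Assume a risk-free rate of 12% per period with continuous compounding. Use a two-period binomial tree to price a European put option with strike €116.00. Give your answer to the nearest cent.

Risk-neutral probability p = (e^0.12 − 0.6)/(1.3 − 0.6) = 0.5275/0.7000 = 0.7536
Terminal stock prices: S_uu = 219.7, S_ud = 101.4, S_dd = 46.8
Terminal payoffs (K − S): max(-103.7, 0) = 0, max(14.6, 0) = 14.6, max(69.2, 0) = 69.2
Node u (S = 169): V_u = e^(−0.12)·[0.7536·0.0000 + 0.2464·14.6000] = 3.1911
Node d (S = 78): V_d = e^(−0.12)·[0.7536·14.6000 + 0.2464·69.2000] = 24.8828
Node 0 (S = 130): V_0 = e^(−0.12)·[0.7536·3.1911 + 0.2464·24.8828] = 7.5713

€7.57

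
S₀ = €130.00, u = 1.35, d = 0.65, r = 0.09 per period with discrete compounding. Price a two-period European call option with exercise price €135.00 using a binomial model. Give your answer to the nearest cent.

Risk-neutral probability p = (1 + 0.09 − 0.65)/(1.35 − 0.65) = 0.4400/0.7000 = 0.6286
Terminal stock prices: S_uu = 236.9, S_ud = 114.1, S_dd = 54.93
Terminal payoffs (S − K): max(101.9, 0) = 101.9, max(-20.92, 0) = 0, max(-80.07, 0) = 0
Node u (S = 175.5): V_u = 1/1.09·[0.6286·101.9250 + 0.3714·0.0000] = 58.7772
Node d (S = 84.5): V_d = 1/1.09·[0.6286·0.0000 + 0.3714·0.0000] = 0.0000
Node 0 (S = 130): V_0 = 1/1.09·[0.6286·58.7772 + 0.3714·0.0000] = 33.8951

€33.90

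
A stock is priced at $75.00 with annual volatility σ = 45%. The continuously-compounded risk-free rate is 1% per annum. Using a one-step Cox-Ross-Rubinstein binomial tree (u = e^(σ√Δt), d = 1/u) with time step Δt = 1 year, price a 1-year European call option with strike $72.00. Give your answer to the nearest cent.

CRR parameters: u = e^(σ√Δt) = e^(0.45·√1) = 1.5683, d = 1/u = 0.6376
Per-period rate: rΔt = 0.01·1 = 0.01, so R = e^0.01 = 1.0101
Risk-neutral probability p = (e^0.01 − 0.6376)/(1.5683 − 0.6376) = 0.3724/0.9307 = 0.4002
Terminal stock prices: S_u = 117.6, S_d = 47.82
Terminal payoffs (S − K): max(45.62, 0) = 45.62, max(-24.18, 0) = 0
Node 0 (S = 75): V_0 = e^(−0.01)·[0.4002·45.6234 + 0.5998·0.0000] = 18.0750

$18.07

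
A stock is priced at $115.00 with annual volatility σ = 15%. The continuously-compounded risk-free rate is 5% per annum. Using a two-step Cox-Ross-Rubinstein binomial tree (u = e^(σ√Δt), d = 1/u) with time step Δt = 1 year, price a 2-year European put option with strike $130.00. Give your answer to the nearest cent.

CRR parameters: u = e^(σ√Δt) = e^(0.15·√1) = 1.1618, d = 1/u = 0.8607
Per-period rate: rΔt = 0.05·1 = 0.05, so R = e^0.05 = 1.0513
Risk-neutral probability p = (e^0.05 − 0.8607)/(1.1618 − 0.8607) = 0.1906/0.3011 = 0.6328
Terminal stock prices: S_uu = 155.2, S_ud = 115, S_dd = 85.19
Terminal payoffs (K − S): max(-25.23, 0) = 0, max(15, 0) = 15, max(44.81, 0) = 44.81
Node u (S = 133.6): V_u = e^(−0.05)·[0.6328·0.0000 + 0.3672·15.0000] = 5.2389
Node d (S = 98.98): V_d = e^(−0.05)·[0.6328·15.0000 + 0.3672·44.8059] = 24.6784
Node 0 (S = 115): V_0 = e^(−0.05)·[0.6328·5.2389 + 0.3672·24.6784] = 11.7728

$11.77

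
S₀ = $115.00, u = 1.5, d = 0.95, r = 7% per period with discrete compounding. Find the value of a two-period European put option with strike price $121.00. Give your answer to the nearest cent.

$9.19

Risk-neutral probability p = (1 + 0.07 − 0.95)/(1.5 − 0.95) = 0.1200/0.5500 = 0.2182
Terminal stock prices: S_uu = 258.8, S_ud = 163.9, S_dd = 103.8
Terminal payoffs (K − S): max(-137.8, 0) = 0, max(-42.88, 0) = 0, max(17.21, 0) = 17.21
Node u (S = 172.5): V_u = 1/1.07·[0.2182·0.0000 + 0.7818·0.0000] = 0.0000
Node d (S = 109.2): V_d = 1/1.07·[0.2182·0.0000 + 0.7818·17.2125] = 12.5767
Node 0 (S = 115): V_0 = 1/1.07·[0.2182·0.0000 + 0.7818·12.5767] = 9.1894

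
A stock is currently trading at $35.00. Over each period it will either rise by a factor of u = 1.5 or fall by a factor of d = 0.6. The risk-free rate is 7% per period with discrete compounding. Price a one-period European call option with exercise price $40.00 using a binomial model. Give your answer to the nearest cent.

Risk-neutral probability p = (1 + 0.07 − 0.6)/(1.5 − 0.6) = 0.4700/0.9000 = 0.5222
Terminal stock prices: S_u = 52.5, S_d = 21
Terminal payoffs (S − K): max(12.5, 0) = 12.5, max(-19, 0) = 0
Node 0 (S = 35): V_0 = 1/1.07·[0.5222·12.5000 + 0.4778·0.0000] = 6.1007

$6.10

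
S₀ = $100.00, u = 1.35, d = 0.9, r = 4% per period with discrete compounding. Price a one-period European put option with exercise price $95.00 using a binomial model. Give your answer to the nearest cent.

$3.31

Risk-neutral probability p = (1 + 0.04 − 0.9)/(1.35 − 0.9) = 0.1400/0.4500 = 0.3111
Terminal stock prices: S_u = 135, S_d = 90
Terminal payoffs (K − S): max(-40, 0) = 0, max(5, 0) = 5
Node 0 (S = 100): V_0 = 1/1.04·[0.3111·0.0000 + 0.6889·5.0000] = 3.3120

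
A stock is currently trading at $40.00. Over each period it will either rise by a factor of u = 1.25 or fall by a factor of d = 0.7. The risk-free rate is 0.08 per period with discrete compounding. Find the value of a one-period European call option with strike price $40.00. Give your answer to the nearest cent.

Risk-neutral probability p = (1 + 0.08 − 0.7)/(1.25 − 0.7) = 0.3800/0.5500 = 0.6909
Terminal stock prices: S_u = 50, S_d = 28
Terminal payoffs (S − K): max(10, 0) = 10, max(-12, 0) = 0
Node 0 (S = 40): V_0 = 1/1.08·[0.6909·10.0000 + 0.3091·0.0000] = 6.3973

$6.40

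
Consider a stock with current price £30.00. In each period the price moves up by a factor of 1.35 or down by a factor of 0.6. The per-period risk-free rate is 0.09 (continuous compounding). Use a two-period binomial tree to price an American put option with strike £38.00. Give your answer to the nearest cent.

£8.81

Risk-neutral probability p = (e^0.09 − 0.6)/(1.35 − 0.6) = 0.4942/0.7500 = 0.6589
Terminal stock prices: S_uu = 54.68, S_ud = 24.3, S_dd = 10.8
Terminal payoffs (K − S): max(-16.68, 0) = 0, max(13.7, 0) = 13.7, max(27.2, 0) = 27.2
Node u (S = 40.5): continuation = e^(−0.09)·[0.6589·0.0000 + 0.3411·13.7000] = 4.2709; exercise value = 0.0000 ≤ continuation, so V_u = 4.2709
Node d (S = 18): continuation = e^(−0.09)·[0.6589·13.7000 + 0.3411·27.2000] = 16.7294; exercise value = 20.0000 > continuation, so V_d = 20.0000 (exercise)
Node 0 (S = 30): continuation = e^(−0.09)·[0.6589·4.2709 + 0.3411·20.0000] = 8.8067; exercise value = 8.0000 ≤ continuation, so V_0 = 8.8067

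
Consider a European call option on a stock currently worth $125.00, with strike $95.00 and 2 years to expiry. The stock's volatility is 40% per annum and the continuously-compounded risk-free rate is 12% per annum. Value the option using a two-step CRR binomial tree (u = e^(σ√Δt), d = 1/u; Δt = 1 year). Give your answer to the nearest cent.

$56.28

CRR parameters: u = e^(σ√Δt) = e^(0.4·√1) = 1.4918, d = 1/u = 0.6703
Per-period rate: rΔt = 0.12·1 = 0.12, so R = e^0.12 = 1.1275
Risk-neutral probability p = (e^0.12 − 0.6703)/(1.4918 − 0.6703) = 0.4572/0.8215 = 0.5565
Terminal stock prices: S_uu = 278.2, S_ud = 125, S_dd = 56.17
Terminal payoffs (S − K): max(183.2, 0) = 183.2, max(30, 0) = 30, max(-38.83, 0) = 0
Node u (S = 186.5): V_u = e^(−0.12)·[0.5565·183.1926 + 0.4435·30.0000] = 102.2206
Node d (S = 83.79): V_d = e^(−0.12)·[0.5565·30.0000 + 0.4435·0.0000] = 14.8074
Node 0 (S = 125): V_0 = e^(−0.12)·[0.5565·102.2206 + 0.4435·14.8074] = 56.2786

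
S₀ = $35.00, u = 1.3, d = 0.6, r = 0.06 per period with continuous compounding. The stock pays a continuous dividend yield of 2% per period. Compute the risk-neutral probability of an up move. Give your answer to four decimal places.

p = 0.6297

Per-period risk-free factor R = e^0.06 = 1.0618; dividend-adjusted growth = e^(0.06−0.02) = 1.0408.
Risk-neutral probability p = (1.0408 − 0.6)/(1.3 − 0.6) = 0.4408/0.7000 = 0.6297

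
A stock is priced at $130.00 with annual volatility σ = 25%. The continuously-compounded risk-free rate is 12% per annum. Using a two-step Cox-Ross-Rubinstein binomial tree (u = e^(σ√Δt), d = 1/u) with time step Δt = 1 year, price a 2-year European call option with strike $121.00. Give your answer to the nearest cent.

CRR parameters: u = e^(σ√Δt) = e^(0.25·√1) = 1.2840, d = 1/u = 0.7788
Per-period rate: rΔt = 0.12·1 = 0.12, so R = e^0.12 = 1.1275
Risk-neutral probability p = (e^0.12 − 0.7788)/(1.2840 − 0.7788) = 0.3487/0.5052 = 0.6902
Terminal stock prices: S_uu = 214.3, S_ud = 130, S_dd = 78.85
Terminal payoffs (S − K): max(93.33, 0) = 93.33, max(9, 0) = 9, max(-42.15, 0) = 0
Node u (S = 166.9): V_u = e^(−0.12)·[0.6902·93.3338 + 0.3098·9.0000] = 59.6059
Node d (S = 101.2): V_d = e^(−0.12)·[0.6902·9.0000 + 0.3098·0.0000] = 5.5092
Node 0 (S = 130): V_0 = e^(−0.12)·[0.6902·59.6059 + 0.3098·5.5092] = 38.0007

$38.00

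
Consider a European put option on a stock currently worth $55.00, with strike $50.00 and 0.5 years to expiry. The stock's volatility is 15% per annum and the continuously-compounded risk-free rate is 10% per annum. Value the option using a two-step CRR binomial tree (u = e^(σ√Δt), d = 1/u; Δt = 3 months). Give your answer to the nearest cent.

$0.31

CRR parameters: u = e^(σ√Δt) = e^(0.15·√0.25) = 1.0779, d = 1/u = 0.9277
Per-period rate: rΔt = 0.1·0.25 = 0.025, so R = e^0.025 = 1.0253
Risk-neutral probability p = (e^0.025 − 0.9277)/(1.0779 − 0.9277) = 0.0976/0.1501 = 0.6499
Terminal stock prices: S_uu = 63.9, S_ud = 55, S_dd = 47.34
Terminal payoffs (K − S): max(-13.9, 0) = 0, max(-5, 0) = 0, max(2.661, 0) = 2.661
Node u (S = 59.28): V_u = e^(−0.025)·[0.6499·0.0000 + 0.3501·0.0000] = 0.0000
Node d (S = 51.03): V_d = e^(−0.025)·[0.6499·0.0000 + 0.3501·2.6611] = 0.9087
Node 0 (S = 55): V_0 = e^(−0.025)·[0.6499·0.0000 + 0.3501·0.9087] = 0.3103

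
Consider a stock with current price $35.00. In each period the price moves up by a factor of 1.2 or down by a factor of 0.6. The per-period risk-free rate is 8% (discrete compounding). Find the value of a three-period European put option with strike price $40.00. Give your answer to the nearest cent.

Risk-neutral probability p = (1 + 0.08 − 0.6)/(1.2 − 0.6) = 0.4800/0.6000 = 0.8000
Terminal stock prices: S_uuu = 60.48, S_uud = 30.24, S_udd = 15.12, S_ddd = 7.56
Terminal payoffs (K − S): max(-20.48, 0) = 0, max(9.76, 0) = 9.76, max(24.88, 0) = 24.88, max(32.44, 0) = 32.44
Node uu (S = 50.4): V_uu = 1/1.08·[0.8000·0.0000 + 0.2000·9.7600] = 1.8074
Node ud (S = 25.2): V_ud = 1/1.08·[0.8000·9.7600 + 0.2000·24.8800] = 11.8370
Node dd (S = 12.6): V_dd = 1/1.08·[0.8000·24.8800 + 0.2000·32.4400] = 24.4370
Node u (S = 42): V_u = 1/1.08·[0.8000·1.8074 + 0.2000·11.8370] = 3.5309
Node d (S = 21): V_d = 1/1.08·[0.8000·11.8370 + 0.2000·24.4370] = 13.2936
Node 0 (S = 35): V_0 = 1/1.08·[0.8000·3.5309 + 0.2000·13.2936] = 5.0772

$5.08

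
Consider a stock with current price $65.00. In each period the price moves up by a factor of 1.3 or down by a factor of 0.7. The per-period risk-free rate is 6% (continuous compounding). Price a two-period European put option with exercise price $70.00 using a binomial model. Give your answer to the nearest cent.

$9.94

Risk-neutral probability p = (e^0.06 − 0.7)/(1.3 − 0.7) = 0.3618/0.6000 = 0.6031
Terminal stock prices: S_uu = 109.9, S_ud = 59.15, S_dd = 31.85
Terminal payoffs (K − S): max(-39.85, 0) = 0, max(10.85, 0) = 10.85, max(38.15, 0) = 38.15
Node u (S = 84.5): V_u = e^(−0.06)·[0.6031·0.0000 + 0.3969·10.8500] = 4.0560
Node d (S = 45.5): V_d = e^(−0.06)·[0.6031·10.8500 + 0.3969·38.1500] = 20.4235
Node 0 (S = 65): V_0 = e^(−0.06)·[0.6031·4.0560 + 0.3969·20.4235] = 9.9383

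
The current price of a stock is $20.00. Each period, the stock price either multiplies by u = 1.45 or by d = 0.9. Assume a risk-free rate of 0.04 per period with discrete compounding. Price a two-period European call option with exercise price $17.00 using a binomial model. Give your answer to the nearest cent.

Risk-neutral probability p = (1 + 0.04 − 0.9)/(1.45 − 0.9) = 0.1400/0.5500 = 0.2545
Terminal stock prices: S_uu = 42.05, S_ud = 26.1, S_dd = 16.2
Terminal payoffs (S − K): max(25.05, 0) = 25.05, max(9.1, 0) = 9.1, max(-0.8, 0) = 0
Node u (S = 29): V_u = 1/1.04·[0.2545·25.0500 + 0.7455·9.1000] = 12.6538
Node d (S = 18): V_d = 1/1.04·[0.2545·9.1000 + 0.7455·0.0000] = 2.2273
Node 0 (S = 20): V_0 = 1/1.04·[0.2545·12.6538 + 0.7455·2.2273] = 4.6936

$4.69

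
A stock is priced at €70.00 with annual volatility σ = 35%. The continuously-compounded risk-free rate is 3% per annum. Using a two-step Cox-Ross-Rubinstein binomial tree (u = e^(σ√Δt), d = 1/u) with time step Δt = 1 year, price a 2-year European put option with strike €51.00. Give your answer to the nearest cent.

CRR parameters: u = e^(σ√Δt) = e^(0.35·√1) = 1.4191, d = 1/u = 0.7047
Per-period rate: rΔt = 0.03·1 = 0.03, so R = e^0.03 = 1.0305
Risk-neutral probability p = (e^0.03 − 0.7047)/(1.4191 − 0.7047) = 0.3258/0.7144 = 0.4560
Terminal stock prices: S_uu = 141, S_ud = 70, S_dd = 34.76
Terminal payoffs (K − S): max(-89.96, 0) = 0, max(-19, 0) = 0, max(16.24, 0) = 16.24
Node u (S = 99.33): V_u = e^(−0.03)·[0.4560·0.0000 + 0.5440·0.0000] = 0.0000
Node d (S = 49.33): V_d = e^(−0.03)·[0.4560·0.0000 + 0.5440·16.2390] = 8.5727
Node 0 (S = 70): V_0 = e^(−0.03)·[0.4560·0.0000 + 0.5440·8.5727] = 4.5256

€4.53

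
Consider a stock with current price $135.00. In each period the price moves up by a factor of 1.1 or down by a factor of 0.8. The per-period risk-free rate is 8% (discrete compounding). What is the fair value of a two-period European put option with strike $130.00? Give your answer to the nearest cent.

Risk-neutral probability p = (1 + 0.08 − 0.8)/(1.1 − 0.8) = 0.2800/0.3000 = 0.9333
Terminal stock prices: S_uu = 163.4, S_ud = 118.8, S_dd = 86.4
Terminal payoffs (K − S): max(-33.35, 0) = 0, max(11.2, 0) = 11.2, max(43.6, 0) = 43.6
Node u (S = 148.5): V_u = 1/1.08·[0.9333·0.0000 + 0.0667·11.2000] = 0.6914
Node d (S = 108): V_d = 1/1.08·[0.9333·11.2000 + 0.0667·43.6000] = 12.3704
Node 0 (S = 135): V_0 = 1/1.08·[0.9333·0.6914 + 0.0667·12.3704] = 1.3611

$1.36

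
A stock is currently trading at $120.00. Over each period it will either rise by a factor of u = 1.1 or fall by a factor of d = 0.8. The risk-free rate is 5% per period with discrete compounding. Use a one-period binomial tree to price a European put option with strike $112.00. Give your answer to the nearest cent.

Risk-neutral probability p = (1 + 0.05 − 0.8)/(1.1 − 0.8) = 0.2500/0.3000 = 0.8333
Terminal stock prices: S_u = 132, S_d = 96
Terminal payoffs (K − S): max(-20, 0) = 0, max(16, 0) = 16
Node 0 (S = 120): V_0 = 1/1.05·[0.8333·0.0000 + 0.1667·16.0000] = 2.5397

$2.54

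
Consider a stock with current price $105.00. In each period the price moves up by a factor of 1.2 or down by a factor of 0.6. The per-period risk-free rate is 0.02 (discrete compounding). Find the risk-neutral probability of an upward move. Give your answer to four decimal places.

Risk-neutral probability p = (1 + 0.02 − 0.6)/(1.2 − 0.6) = 0.4200/0.6000 = 0.7000

p = 0.7000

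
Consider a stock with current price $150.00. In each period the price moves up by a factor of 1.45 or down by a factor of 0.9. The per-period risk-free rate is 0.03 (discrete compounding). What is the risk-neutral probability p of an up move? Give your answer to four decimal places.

p = 0.2364

Risk-neutral probability p = (1 + 0.03 − 0.9)/(1.45 − 0.9) = 0.1300/0.5500 = 0.2364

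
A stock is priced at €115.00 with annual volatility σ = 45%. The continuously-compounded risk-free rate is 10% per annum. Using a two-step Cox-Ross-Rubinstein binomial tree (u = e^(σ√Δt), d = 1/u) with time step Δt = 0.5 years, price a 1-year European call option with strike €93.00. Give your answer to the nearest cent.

CRR parameters: u = e^(σ√Δt) = e^(0.45·√0.5) = 1.3746, d = 1/u = 0.7275
Per-period rate: rΔt = 0.1·0.5 = 0.05, so R = e^0.05 = 1.0513
Risk-neutral probability p = (e^0.05 − 0.7275)/(1.3746 − 0.7275) = 0.3238/0.6472 = 0.5003
Terminal stock prices: S_uu = 217.3, S_ud = 115, S_dd = 60.86
Terminal payoffs (S − K): max(124.3, 0) = 124.3, max(22, 0) = 22, max(-32.14, 0) = 0
Node u (S = 158.1): V_u = e^(−0.05)·[0.5003·124.3107 + 0.4997·22.0000] = 69.6202
Node d (S = 83.66): V_d = e^(−0.05)·[0.5003·22.0000 + 0.4997·0.0000] = 10.4706
Node 0 (S = 115): V_0 = e^(−0.05)·[0.5003·69.6202 + 0.4997·10.4706] = 38.1113

€38.11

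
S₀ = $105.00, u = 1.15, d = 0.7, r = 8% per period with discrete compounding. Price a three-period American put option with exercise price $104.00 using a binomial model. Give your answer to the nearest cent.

$7.18

Risk-neutral probability p = (1 + 0.08 − 0.7)/(1.15 − 0.7) = 0.3800/0.4500 = 0.8444
Terminal stock prices: S_uuu = 159.7, S_uud = 97.2, S_udd = 59.17, S_ddd = 36.01
Terminal payoffs (K − S): max(-55.69, 0) = 0, max(6.796, 0) = 6.796, max(44.83, 0) = 44.83, max(67.99, 0) = 67.99
Node uu (S = 138.9): continuation = 1/1.08·[0.8444·0.0000 + 0.1556·6.7963] = 0.9789; exercise value = 0.0000 ≤ continuation, so V_uu = 0.9789
Node ud (S = 84.52): continuation = 1/1.08·[0.8444·6.7963 + 0.1556·44.8325] = 11.7713; exercise value = 19.4750 > continuation, so V_ud = 19.4750 (exercise)
Node dd (S = 51.45): continuation = 1/1.08·[0.8444·44.8325 + 0.1556·67.9850] = 44.8463; exercise value = 52.5500 > continuation, so V_dd = 52.5500 (exercise)
Node u (S = 120.7): continuation = 1/1.08·[0.8444·0.9789 + 0.1556·19.4750] = 3.5704; exercise value = 0.0000 ≤ continuation, so V_u = 3.5704
Node d (S = 73.5): continuation = 1/1.08·[0.8444·19.4750 + 0.1556·52.5500] = 22.7963; exercise value = 30.5000 > continuation, so V_d = 30.5000 (exercise)
Node 0 (S = 105): continuation = 1/1.08·[0.8444·3.5704 + 0.1556·30.5000] = 7.1847; exercise value = 0.0000 ≤ continuation, so V_0 = 7.1847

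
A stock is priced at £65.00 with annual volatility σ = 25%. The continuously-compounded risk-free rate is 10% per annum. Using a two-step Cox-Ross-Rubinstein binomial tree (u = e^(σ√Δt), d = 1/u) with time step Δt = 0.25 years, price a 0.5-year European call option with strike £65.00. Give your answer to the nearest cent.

CRR parameters: u = e^(σ√Δt) = e^(0.25·√0.25) = 1.1331, d = 1/u = 0.8825
Per-period rate: rΔt = 0.1·0.25 = 0.025, so R = e^0.025 = 1.0253
Risk-neutral probability p = (e^0.025 − 0.8825)/(1.1331 − 0.8825) = 0.1428/0.2507 = 0.5698
Terminal stock prices: S_uu = 83.46, S_ud = 65, S_dd = 50.62
Terminal payoffs (S − K): max(18.46, 0) = 18.46, max(0, 0) = 0, max(-14.38, 0) = 0
Node u (S = 73.65): V_u = e^(−0.025)·[0.5698·18.4617 + 0.4302·0.0000] = 10.2595
Node d (S = 57.36): V_d = e^(−0.025)·[0.5698·0.0000 + 0.4302·0.0000] = 0.0000
Node 0 (S = 65): V_0 = e^(−0.025)·[0.5698·10.2595 + 0.4302·0.0000] = 5.7014

£5.70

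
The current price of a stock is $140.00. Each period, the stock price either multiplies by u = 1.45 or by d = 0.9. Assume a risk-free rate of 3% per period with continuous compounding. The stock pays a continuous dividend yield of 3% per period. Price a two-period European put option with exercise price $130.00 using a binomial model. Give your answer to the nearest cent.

Per-period risk-free factor R = e^0.03 = 1.0305; dividend-adjusted growth = e^(0.03−0.03) = 1.0000.
Risk-neutral probability p = (1.0000 − 0.9)/(1.45 − 0.9) = 0.1000/0.5500 = 0.1818
Terminal stock prices: S_uu = 294.4, S_ud = 182.7, S_dd = 113.4
Terminal payoffs (K − S): max(-164.4, 0) = 0, max(-52.7, 0) = 0, max(16.6, 0) = 16.6
Node u (S = 203): V_u = e^(−0.03)·[0.1818·0.0000 + 0.8182·0.0000] = 0.0000
Node d (S = 126): V_d = e^(−0.03)·[0.1818·0.0000 + 0.8182·16.6000] = 13.1804
Node 0 (S = 140): V_0 = e^(−0.03)·[0.1818·0.0000 + 0.8182·13.1804] = 10.4653

$10.47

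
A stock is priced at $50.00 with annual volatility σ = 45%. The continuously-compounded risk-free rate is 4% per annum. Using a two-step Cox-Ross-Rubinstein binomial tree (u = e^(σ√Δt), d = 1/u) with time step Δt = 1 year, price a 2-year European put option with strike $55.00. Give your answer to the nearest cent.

CRR parameters: u = e^(σ√Δt) = e^(0.45·√1) = 1.5683, d = 1/u = 0.6376
Per-period rate: rΔt = 0.04·1 = 0.04, so R = e^0.04 = 1.0408
Risk-neutral probability p = (e^0.04 − 0.6376)/(1.5683 − 0.6376) = 0.4032/0.9307 = 0.4332
Terminal stock prices: S_uu = 123, S_ud = 50, S_dd = 20.33
Terminal payoffs (K − S): max(-67.98, 0) = 0, max(5, 0) = 5, max(34.67, 0) = 34.67
Node u (S = 78.42): V_u = e^(−0.04)·[0.4332·0.0000 + 0.5668·5.0000] = 2.7228
Node d (S = 31.88): V_d = e^(−0.04)·[0.4332·5.0000 + 0.5668·34.6715] = 20.9620
Node 0 (S = 50): V_0 = e^(−0.04)·[0.4332·2.7228 + 0.5668·20.9620] = 12.5485

$12.55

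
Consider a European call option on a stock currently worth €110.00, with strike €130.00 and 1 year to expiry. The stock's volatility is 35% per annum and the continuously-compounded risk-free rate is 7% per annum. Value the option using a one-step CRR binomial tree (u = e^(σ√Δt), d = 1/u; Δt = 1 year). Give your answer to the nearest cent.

CRR parameters: u = e^(σ√Δt) = e^(0.35·√1) = 1.4191, d = 1/u = 0.7047
Per-period rate: rΔt = 0.07·1 = 0.07, so R = e^0.07 = 1.0725
Risk-neutral probability p = (e^0.07 − 0.7047)/(1.4191 − 0.7047) = 0.3678/0.7144 = 0.5149
Terminal stock prices: S_u = 156.1, S_d = 77.52
Terminal payoffs (S − K): max(26.1, 0) = 26.1, max(-52.48, 0) = 0
Node 0 (S = 110): V_0 = e^(−0.07)·[0.5149·26.0974 + 0.4851·0.0000] = 12.5286

€12.53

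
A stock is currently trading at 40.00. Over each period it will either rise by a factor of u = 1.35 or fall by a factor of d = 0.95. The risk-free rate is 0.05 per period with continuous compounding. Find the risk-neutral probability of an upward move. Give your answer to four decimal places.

Risk-neutral probability p = (e^0.05 − 0.95)/(1.35 − 0.95) = 0.1013/0.4000 = 0.2532

p = 0.2532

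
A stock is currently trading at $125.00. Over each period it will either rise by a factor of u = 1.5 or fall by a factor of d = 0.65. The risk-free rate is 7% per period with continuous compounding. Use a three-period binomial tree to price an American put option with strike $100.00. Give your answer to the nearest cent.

$14.61

Risk-neutral probability p = (e^0.07 − 0.65)/(1.5 − 0.65) = 0.4225/0.8500 = 0.4971
Terminal stock prices: S_uuu = 421.9, S_uud = 182.8, S_udd = 79.22, S_ddd = 34.33
Terminal payoffs (K − S): max(-321.9, 0) = 0, max(-82.81, 0) = 0, max(20.78, 0) = 20.78, max(65.67, 0) = 65.67
Node uu (S = 281.2): continuation = e^(−0.07)·[0.4971·0.0000 + 0.5029·0.0000] = 0.0000; exercise value = 0.0000 ≤ continuation, so V_uu = 0.0000
Node ud (S = 121.9): continuation = e^(−0.07)·[0.4971·0.0000 + 0.5029·20.7812] = 9.7450; exercise value = 0.0000 ≤ continuation, so V_ud = 9.7450
Node dd (S = 52.81): continuation = e^(−0.07)·[0.4971·20.7812 + 0.5029·65.6719] = 40.4269; exercise value = 47.1875 > continuation, so V_dd = 47.1875 (exercise)
Node u (S = 187.5): continuation = e^(−0.07)·[0.4971·0.0000 + 0.5029·9.7450] = 4.5697; exercise value = 0.0000 ≤ continuation, so V_u = 4.5697
Node d (S = 81.25): continuation = e^(−0.07)·[0.4971·9.7450 + 0.5029·47.1875] = 26.6441; exercise value = 18.7500 ≤ continuation, so V_d = 26.6441
Node 0 (S = 125): continuation = e^(−0.07)·[0.4971·4.5697 + 0.5029·26.6441] = 14.6121; exercise value = 0.0000 ≤ continuation, so V_0 = 14.6121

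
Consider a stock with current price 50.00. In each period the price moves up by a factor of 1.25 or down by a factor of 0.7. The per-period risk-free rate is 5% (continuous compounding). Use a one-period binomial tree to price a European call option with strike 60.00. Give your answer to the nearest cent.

Risk-neutral probability p = (e^0.05 − 0.7)/(1.25 − 0.7) = 0.3513/0.5500 = 0.6387
Terminal stock prices: S_u = 62.5, S_d = 35
Terminal payoffs (S − K): max(2.5, 0) = 2.5, max(-25, 0) = 0
Node 0 (S = 50): V_0 = e^(−0.05)·[0.6387·2.5000 + 0.3613·0.0000] = 1.5188

1.52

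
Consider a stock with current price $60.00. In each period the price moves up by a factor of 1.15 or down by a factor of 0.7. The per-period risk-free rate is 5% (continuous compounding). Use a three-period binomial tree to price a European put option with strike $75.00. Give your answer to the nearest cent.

Risk-neutral probability p = (e^0.05 − 0.7)/(1.15 − 0.7) = 0.3513/0.4500 = 0.7806
Terminal stock prices: S_uuu = 91.25, S_uud = 55.54, S_udd = 33.81, S_ddd = 20.58
Terminal payoffs (K − S): max(-16.25, 0) = 0, max(19.46, 0) = 19.46, max(41.19, 0) = 41.19, max(54.42, 0) = 54.42
Node uu (S = 79.35): V_uu = e^(−0.05)·[0.7806·0.0000 + 0.2194·19.4550] = 4.0602
Node ud (S = 48.3): V_ud = e^(−0.05)·[0.7806·19.4550 + 0.2194·41.1900] = 23.0422
Node dd (S = 29.4): V_dd = e^(−0.05)·[0.7806·41.1900 + 0.2194·54.4200] = 41.9422
Node u (S = 69): V_u = e^(−0.05)·[0.7806·4.0602 + 0.2194·23.0422] = 7.8237
Node d (S = 42): V_d = e^(−0.05)·[0.7806·23.0422 + 0.2194·41.9422] = 25.8628
Node 0 (S = 60): V_0 = e^(−0.05)·[0.7806·7.8237 + 0.2194·25.8628] = 11.2068

$11.21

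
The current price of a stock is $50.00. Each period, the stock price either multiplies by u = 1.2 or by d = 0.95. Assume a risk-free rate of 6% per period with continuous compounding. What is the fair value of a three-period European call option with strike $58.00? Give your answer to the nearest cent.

Risk-neutral probability p = (e^0.06 − 0.95)/(1.2 − 0.95) = 0.1118/0.2500 = 0.4473
Terminal stock prices: S_uuu = 86.4, S_uud = 68.4, S_udd = 54.15, S_ddd = 42.87
Terminal payoffs (S − K): max(28.4, 0) = 28.4, max(10.4, 0) = 10.4, max(-3.85, 0) = 0, max(-15.13, 0) = 0
Node uu (S = 72): V_uu = e^(−0.06)·[0.4473·28.4000 + 0.5527·10.4000] = 17.3777
Node ud (S = 57): V_ud = e^(−0.06)·[0.4473·10.4000 + 0.5527·0.0000] = 4.3815
Node dd (S = 45.12): V_dd = e^(−0.06)·[0.4473·0.0000 + 0.5527·0.0000] = 0.0000
Node u (S = 60): V_u = e^(−0.06)·[0.4473·17.3777 + 0.5527·4.3815] = 9.6015
Node d (S = 47.5): V_d = e^(−0.06)·[0.4473·4.3815 + 0.5527·0.0000] = 1.8459
Node 0 (S = 50): V_0 = e^(−0.06)·[0.4473·9.6015 + 0.5527·1.8459] = 5.0058

$5.01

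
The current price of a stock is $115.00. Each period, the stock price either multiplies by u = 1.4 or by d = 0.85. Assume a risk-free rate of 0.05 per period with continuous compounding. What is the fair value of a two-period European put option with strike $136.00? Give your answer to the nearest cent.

Risk-neutral probability p = (e^0.05 − 0.85)/(1.4 − 0.85) = 0.2013/0.5500 = 0.3659
Terminal stock prices: S_uu = 225.4, S_ud = 136.8, S_dd = 83.09
Terminal payoffs (K − S): max(-89.4, 0) = 0, max(-0.85, 0) = 0, max(52.91, 0) = 52.91
Node u (S = 161): V_u = e^(−0.05)·[0.3659·0.0000 + 0.6341·0.0000] = 0.0000
Node d (S = 97.75): V_d = e^(−0.05)·[0.3659·0.0000 + 0.6341·52.9125] = 31.9131
Node 0 (S = 115): V_0 = e^(−0.05)·[0.3659·0.0000 + 0.6341·31.9131] = 19.2477

$19.25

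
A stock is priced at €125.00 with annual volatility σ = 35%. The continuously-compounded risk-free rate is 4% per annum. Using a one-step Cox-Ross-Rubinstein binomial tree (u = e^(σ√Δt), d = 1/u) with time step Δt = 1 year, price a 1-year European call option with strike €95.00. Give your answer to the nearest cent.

€37.24

CRR parameters: u = e^(σ√Δt) = e^(0.35·√1) = 1.4191, d = 1/u = 0.7047
Per-period rate: rΔt = 0.04·1 = 0.04, so R = e^0.04 = 1.0408
Risk-neutral probability p = (e^0.04 − 0.7047)/(1.4191 − 0.7047) = 0.3361/0.7144 = 0.4705
Terminal stock prices: S_u = 177.4, S_d = 88.09
Terminal payoffs (S − K): max(82.38, 0) = 82.38, max(-6.914, 0) = 0
Node 0 (S = 125): V_0 = e^(−0.04)·[0.4705·82.3834 + 0.5295·0.0000] = 37.2423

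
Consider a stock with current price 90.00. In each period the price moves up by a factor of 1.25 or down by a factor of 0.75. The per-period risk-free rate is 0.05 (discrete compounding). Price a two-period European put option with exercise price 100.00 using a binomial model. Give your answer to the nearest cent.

Risk-neutral probability p = (1 + 0.05 − 0.75)/(1.25 − 0.75) = 0.3000/0.5000 = 0.6000
Terminal stock prices: S_uu = 140.6, S_ud = 84.38, S_dd = 50.62
Terminal payoffs (K − S): max(-40.62, 0) = 0, max(15.62, 0) = 15.62, max(49.38, 0) = 49.38
Node u (S = 112.5): V_u = 1/1.05·[0.6000·0.0000 + 0.4000·15.6250] = 5.9524
Node d (S = 67.5): V_d = 1/1.05·[0.6000·15.6250 + 0.4000·49.3750] = 27.7381
Node 0 (S = 90): V_0 = 1/1.05·[0.6000·5.9524 + 0.4000·27.7381] = 13.9683

13.97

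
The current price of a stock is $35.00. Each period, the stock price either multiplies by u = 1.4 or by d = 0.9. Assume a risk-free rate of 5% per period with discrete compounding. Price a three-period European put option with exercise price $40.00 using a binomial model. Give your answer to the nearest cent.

$4.41

Risk-neutral probability p = (1 + 0.05 − 0.9)/(1.4 − 0.9) = 0.1500/0.5000 = 0.3000
Terminal stock prices: S_uuu = 96.04, S_uud = 61.74, S_udd = 39.69, S_ddd = 25.52
Terminal payoffs (K − S): max(-56.04, 0) = 0, max(-21.74, 0) = 0, max(0.31, 0) = 0.31, max(14.48, 0) = 14.48
Node uu (S = 68.6): V_uu = 1/1.05·[0.3000·0.0000 + 0.7000·0.0000] = 0.0000
Node ud (S = 44.1): V_ud = 1/1.05·[0.3000·0.0000 + 0.7000·0.3100] = 0.2067
Node dd (S = 28.35): V_dd = 1/1.05·[0.3000·0.3100 + 0.7000·14.4850] = 9.7452
Node u (S = 49): V_u = 1/1.05·[0.3000·0.0000 + 0.7000·0.2067] = 0.1378
Node d (S = 31.5): V_d = 1/1.05·[0.3000·0.2067 + 0.7000·9.7452] = 6.5559
Node 0 (S = 35): V_0 = 1/1.05·[0.3000·0.1378 + 0.7000·6.5559] = 4.4099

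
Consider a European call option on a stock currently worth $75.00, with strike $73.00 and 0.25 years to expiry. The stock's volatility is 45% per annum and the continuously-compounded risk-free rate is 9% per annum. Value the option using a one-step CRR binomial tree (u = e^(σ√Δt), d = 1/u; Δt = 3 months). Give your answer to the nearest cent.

CRR parameters: u = e^(σ√Δt) = e^(0.45·√0.25) = 1.2523, d = 1/u = 0.7985
Per-period rate: rΔt = 0.09·0.25 = 0.0225, so R = e^0.0225 = 1.0228
Risk-neutral probability p = (e^0.0225 − 0.7985)/(1.2523 − 0.7985) = 0.2242/0.4538 = 0.4941
Terminal stock prices: S_u = 93.92, S_d = 59.89
Terminal payoffs (S − K): max(20.92, 0) = 20.92, max(-13.11, 0) = 0
Node 0 (S = 75): V_0 = e^(−0.0225)·[0.4941·20.9242 + 0.5059·0.0000] = 10.1092

$10.11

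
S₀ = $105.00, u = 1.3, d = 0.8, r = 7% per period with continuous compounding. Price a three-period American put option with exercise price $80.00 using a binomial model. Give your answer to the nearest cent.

Risk-neutral probability p = (e^0.07 − 0.8)/(1.3 − 0.8) = 0.2725/0.5000 = 0.5450
Terminal stock prices: S_uuu = 230.7, S_uud = 142, S_udd = 87.36, S_ddd = 53.76
Terminal payoffs (K − S): max(-150.7, 0) = 0, max(-61.96, 0) = 0, max(-7.36, 0) = 0, max(26.24, 0) = 26.24
Node uu (S = 177.5): continuation = e^(−0.07)·[0.5450·0.0000 + 0.4550·0.0000] = 0.0000; exercise value = 0.0000 ≤ continuation, so V_uu = 0.0000
Node ud (S = 109.2): continuation = e^(−0.07)·[0.5450·0.0000 + 0.4550·0.0000] = 0.0000; exercise value = 0.0000 ≤ continuation, so V_ud = 0.0000
Node dd (S = 67.2): continuation = e^(−0.07)·[0.5450·0.0000 + 0.4550·26.2400] = 11.1316; exercise value = 12.8000 > continuation, so V_dd = 12.8000 (exercise)
Node u (S = 136.5): continuation = e^(−0.07)·[0.5450·0.0000 + 0.4550·0.0000] = 0.0000; exercise value = 0.0000 ≤ continuation, so V_u = 0.0000
Node d (S = 84): continuation = e^(−0.07)·[0.5450·0.0000 + 0.4550·12.8000] = 5.4301; exercise value = 0.0000 ≤ continuation, so V_d = 5.4301
Node 0 (S = 105): continuation = e^(−0.07)·[0.5450·0.0000 + 0.4550·5.4301] = 2.3036; exercise value = 0.0000 ≤ continuation, so V_0 = 2.3036

$2.30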